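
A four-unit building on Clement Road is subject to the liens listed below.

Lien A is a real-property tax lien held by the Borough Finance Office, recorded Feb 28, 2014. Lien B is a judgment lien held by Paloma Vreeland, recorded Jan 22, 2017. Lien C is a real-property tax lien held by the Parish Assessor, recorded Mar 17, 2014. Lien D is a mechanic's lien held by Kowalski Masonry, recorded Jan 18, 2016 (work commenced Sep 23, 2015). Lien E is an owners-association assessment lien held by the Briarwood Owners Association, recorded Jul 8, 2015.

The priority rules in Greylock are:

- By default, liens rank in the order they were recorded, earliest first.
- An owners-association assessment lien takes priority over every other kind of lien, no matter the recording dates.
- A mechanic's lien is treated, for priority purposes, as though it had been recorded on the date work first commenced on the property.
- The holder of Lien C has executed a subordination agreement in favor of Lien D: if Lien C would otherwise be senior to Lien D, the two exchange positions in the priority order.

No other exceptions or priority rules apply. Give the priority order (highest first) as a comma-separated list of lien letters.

E, A, D, C, B

Adjusting effective dates: D relates back to Sep 23, 2015 (work commenced).
As an owners-association assessment lien, E is senior to every other lien.
Remaining liens by effective date: A (Feb 28, 2014), C (Mar 17, 2014), D (Sep 23, 2015), B (Jan 22, 2017).
Because C would otherwise rank above D, the subordination swaps them.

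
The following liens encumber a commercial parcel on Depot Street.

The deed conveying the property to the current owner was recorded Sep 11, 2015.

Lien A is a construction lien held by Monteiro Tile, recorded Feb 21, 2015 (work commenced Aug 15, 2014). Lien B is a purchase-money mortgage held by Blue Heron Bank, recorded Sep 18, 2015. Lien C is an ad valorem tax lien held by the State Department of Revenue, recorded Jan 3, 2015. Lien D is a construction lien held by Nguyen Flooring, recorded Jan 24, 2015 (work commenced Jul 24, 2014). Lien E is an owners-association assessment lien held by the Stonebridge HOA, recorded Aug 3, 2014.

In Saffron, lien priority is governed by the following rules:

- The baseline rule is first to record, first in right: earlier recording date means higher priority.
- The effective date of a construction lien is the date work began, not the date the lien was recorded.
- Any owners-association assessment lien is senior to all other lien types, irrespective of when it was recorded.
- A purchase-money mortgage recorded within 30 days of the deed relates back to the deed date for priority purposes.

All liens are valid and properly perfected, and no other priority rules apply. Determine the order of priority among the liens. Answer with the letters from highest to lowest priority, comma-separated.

Adjusting effective dates: A's effective date is Aug 15, 2014, when work began; B was recorded within the 30-day window, so its effective date is the deed date Sep 11, 2015; D's effective date is Jul 24, 2014, when work began.
E is an owners-association assessment lien, so it outranks all other liens regardless of date.
The other liens, earliest effective date first: D (Jul 24, 2014), A (Aug 15, 2014), C (Jan 3, 2015), B (Sep 11, 2015).

E, D, A, C, B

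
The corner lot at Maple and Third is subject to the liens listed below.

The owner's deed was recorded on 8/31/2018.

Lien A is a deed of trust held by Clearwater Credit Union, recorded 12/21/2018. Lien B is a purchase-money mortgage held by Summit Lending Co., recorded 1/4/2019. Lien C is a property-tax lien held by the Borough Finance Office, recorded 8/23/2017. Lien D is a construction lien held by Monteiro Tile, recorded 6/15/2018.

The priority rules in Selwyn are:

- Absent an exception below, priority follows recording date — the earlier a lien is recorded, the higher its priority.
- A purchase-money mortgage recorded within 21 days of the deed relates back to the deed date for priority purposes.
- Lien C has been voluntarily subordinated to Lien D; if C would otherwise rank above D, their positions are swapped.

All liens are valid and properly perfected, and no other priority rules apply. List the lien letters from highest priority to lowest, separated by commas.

Adjusting effective dates: B was recorded 126 days after the deed — beyond 21 days — so no relation-back applies.
By effective date, earliest first: C (8/23/2017), D (6/15/2018), A (12/21/2018), B (1/4/2019).
Because C would otherwise rank above D, the subordination swaps them.

D, C, A, B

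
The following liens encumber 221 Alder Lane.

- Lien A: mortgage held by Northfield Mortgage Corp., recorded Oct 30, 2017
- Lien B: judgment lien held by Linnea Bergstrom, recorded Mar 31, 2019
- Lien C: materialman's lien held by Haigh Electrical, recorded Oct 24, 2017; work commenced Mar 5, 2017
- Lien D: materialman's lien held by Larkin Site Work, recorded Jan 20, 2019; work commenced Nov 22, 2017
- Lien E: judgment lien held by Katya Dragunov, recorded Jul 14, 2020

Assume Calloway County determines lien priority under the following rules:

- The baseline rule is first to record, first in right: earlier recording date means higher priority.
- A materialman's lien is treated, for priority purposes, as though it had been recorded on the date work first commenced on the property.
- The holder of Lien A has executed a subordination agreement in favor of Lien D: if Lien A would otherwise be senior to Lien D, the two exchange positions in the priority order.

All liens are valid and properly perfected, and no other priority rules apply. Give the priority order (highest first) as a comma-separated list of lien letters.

Effective dates after the stated exceptions: C is treated as recorded Mar 5, 2017, the work-commencement date; D's effective date is Nov 22, 2017, when work began.
Ordering by effective date: C (Mar 5, 2017), A (Oct 30, 2017), D (Nov 22, 2017), B (Mar 31, 2019), E (Jul 14, 2020).
The subordination applies — A was senior to D — so A and D swap.

C, D, A, B, E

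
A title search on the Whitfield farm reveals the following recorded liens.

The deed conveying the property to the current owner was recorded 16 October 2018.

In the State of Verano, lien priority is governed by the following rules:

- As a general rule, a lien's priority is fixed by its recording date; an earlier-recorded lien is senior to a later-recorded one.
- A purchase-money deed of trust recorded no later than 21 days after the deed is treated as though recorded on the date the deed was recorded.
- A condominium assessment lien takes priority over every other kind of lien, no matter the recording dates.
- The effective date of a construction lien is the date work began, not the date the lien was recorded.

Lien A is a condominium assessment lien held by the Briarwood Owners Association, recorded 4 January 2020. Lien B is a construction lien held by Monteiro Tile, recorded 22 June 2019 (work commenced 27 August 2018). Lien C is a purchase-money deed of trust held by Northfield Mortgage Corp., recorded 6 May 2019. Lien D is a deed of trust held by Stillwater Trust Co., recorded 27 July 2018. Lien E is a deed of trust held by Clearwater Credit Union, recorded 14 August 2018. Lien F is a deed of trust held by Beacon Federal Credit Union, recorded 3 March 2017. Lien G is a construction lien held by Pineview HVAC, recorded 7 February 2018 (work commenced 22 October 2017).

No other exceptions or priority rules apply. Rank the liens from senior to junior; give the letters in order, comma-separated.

First, effective dates: B is treated as recorded 27 August 2018, the work-commencement date; C was recorded 202 days after the deed, outside the 21-day window, so it keeps its recording date; G is treated as recorded 22 October 2017, the work-commencement date.
A, as a condominium assessment lien, has superpriority and ranks first.
The other liens, earliest effective date first: F (3 March 2017), G (22 October 2017), D (27 July 2018), E (14 August 2018), B (27 August 2018), C (6 May 2019).

A, F, G, D, E, B, C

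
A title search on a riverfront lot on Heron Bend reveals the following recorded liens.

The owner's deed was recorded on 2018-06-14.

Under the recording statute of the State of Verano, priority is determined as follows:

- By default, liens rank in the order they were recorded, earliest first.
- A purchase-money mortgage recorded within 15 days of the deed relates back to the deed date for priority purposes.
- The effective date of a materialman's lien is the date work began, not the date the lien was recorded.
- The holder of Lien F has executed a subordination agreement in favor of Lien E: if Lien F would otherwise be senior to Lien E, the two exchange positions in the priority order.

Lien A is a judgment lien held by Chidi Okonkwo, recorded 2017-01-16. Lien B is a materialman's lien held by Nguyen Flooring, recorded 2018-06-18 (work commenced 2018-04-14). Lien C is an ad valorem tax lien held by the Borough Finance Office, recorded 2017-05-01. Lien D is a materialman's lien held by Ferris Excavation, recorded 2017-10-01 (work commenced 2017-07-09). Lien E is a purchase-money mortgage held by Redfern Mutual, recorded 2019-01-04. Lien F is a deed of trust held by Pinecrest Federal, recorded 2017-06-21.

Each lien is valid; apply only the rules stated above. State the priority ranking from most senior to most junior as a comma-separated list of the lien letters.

Effective dates after the stated exceptions: B relates back to 2018-04-14 (work commenced); D is treated as recorded 2017-07-09, the work-commencement date; E was recorded 204 days after the deed — beyond 15 days — so no relation-back applies.
Sorted by effective date: A (2017-01-16), C (2017-05-01), F (2017-06-21), D (2017-07-09), B (2018-04-14), E (2019-01-04).
The subordination applies — F was senior to E — so F and E swap.

A, C, E, D, B, F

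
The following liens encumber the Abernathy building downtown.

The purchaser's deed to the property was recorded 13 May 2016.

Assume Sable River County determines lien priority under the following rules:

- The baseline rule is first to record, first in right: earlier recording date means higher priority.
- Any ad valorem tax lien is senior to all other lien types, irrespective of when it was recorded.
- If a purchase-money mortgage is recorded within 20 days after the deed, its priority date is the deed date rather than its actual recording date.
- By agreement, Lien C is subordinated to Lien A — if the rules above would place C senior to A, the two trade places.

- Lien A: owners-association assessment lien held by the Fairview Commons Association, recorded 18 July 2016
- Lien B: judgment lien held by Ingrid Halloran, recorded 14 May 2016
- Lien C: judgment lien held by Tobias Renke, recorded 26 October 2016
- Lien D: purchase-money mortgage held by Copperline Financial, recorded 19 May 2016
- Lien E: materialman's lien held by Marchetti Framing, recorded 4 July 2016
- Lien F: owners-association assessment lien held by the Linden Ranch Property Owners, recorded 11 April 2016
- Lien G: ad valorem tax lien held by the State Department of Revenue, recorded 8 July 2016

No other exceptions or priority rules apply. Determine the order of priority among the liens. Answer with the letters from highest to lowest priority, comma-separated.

G, F, D, B, E, A, C

Effective dates: D was recorded within the 20-day window, so its effective date is the deed date 13 May 2016.
G is an ad valorem tax lien, so it outranks all other liens regardless of date.
The other liens, earliest effective date first: F (11 April 2016), D (13 May 2016), B (14 May 2016), E (4 July 2016), A (18 July 2016), C (26 October 2016).
C already ranks below A; the subordination has no effect.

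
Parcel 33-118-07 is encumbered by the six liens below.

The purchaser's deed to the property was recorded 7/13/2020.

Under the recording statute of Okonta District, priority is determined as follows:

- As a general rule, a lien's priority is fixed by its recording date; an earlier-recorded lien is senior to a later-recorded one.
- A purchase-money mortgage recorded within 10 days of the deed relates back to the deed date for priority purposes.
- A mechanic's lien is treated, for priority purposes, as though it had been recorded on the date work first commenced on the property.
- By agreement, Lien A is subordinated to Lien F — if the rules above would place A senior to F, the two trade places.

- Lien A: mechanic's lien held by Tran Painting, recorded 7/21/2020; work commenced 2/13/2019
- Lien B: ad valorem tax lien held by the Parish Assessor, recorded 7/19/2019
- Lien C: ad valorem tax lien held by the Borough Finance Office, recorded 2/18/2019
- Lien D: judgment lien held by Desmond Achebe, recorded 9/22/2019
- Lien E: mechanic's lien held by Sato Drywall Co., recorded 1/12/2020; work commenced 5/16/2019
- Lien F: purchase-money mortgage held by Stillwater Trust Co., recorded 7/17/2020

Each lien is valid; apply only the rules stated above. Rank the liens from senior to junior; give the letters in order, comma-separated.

Adjusting effective dates: A's effective date is 2/13/2019, when work began; E is treated as recorded 5/16/2019, the work-commencement date; F was recorded within the 10-day window, so its effective date is the deed date 7/13/2020.
By effective date: A (2/13/2019), C (2/18/2019), E (5/16/2019), B (7/19/2019), D (9/22/2019), F (7/13/2020).
A is senior to F before the subordination, so the two trade places.

F, C, E, B, D, A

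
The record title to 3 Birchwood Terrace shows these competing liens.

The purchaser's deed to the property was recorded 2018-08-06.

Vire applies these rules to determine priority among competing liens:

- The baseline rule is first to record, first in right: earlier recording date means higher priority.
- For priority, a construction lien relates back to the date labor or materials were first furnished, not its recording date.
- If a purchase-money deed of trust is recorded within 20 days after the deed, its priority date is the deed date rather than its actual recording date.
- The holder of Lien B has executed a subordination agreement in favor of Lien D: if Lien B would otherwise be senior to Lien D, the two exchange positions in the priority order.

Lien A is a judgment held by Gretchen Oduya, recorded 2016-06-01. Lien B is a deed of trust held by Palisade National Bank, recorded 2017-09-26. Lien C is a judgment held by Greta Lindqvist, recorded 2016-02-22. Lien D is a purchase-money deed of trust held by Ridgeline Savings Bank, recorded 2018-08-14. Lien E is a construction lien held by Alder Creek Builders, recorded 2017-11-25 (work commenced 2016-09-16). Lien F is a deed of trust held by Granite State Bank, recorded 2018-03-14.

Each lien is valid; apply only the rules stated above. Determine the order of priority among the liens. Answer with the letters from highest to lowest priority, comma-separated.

C, A, E, D, F, B

Effective dates after the stated exceptions: D relates back to the deed date 2018-08-06; E's effective date is 2016-09-16, when work began.
By effective date, earliest first: C (2016-02-22), A (2016-06-01), E (2016-09-16), B (2017-09-26), F (2018-03-14), D (2018-08-06).
B would otherwise be senior to D, so under the subordination agreement B and D exchange positions.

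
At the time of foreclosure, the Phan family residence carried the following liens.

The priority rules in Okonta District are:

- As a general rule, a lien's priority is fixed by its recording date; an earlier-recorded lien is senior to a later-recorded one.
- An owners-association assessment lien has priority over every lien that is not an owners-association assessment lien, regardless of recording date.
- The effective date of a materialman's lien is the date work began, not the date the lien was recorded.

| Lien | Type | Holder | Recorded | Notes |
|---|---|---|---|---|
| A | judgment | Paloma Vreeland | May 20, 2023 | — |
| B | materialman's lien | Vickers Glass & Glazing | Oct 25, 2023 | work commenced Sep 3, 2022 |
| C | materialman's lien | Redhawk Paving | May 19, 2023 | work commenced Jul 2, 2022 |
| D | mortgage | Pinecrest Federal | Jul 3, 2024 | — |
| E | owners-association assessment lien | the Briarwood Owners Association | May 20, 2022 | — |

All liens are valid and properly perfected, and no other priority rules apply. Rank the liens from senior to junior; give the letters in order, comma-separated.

E, C, B, A, D

Adjusting effective dates: B is treated as recorded Sep 3, 2022, the work-commencement date; C relates back to Jul 2, 2022 (work commenced).
E is an owners-association assessment lien and takes priority over every other lien.
Ordering the rest by effective date: C (Jul 2, 2022), B (Sep 3, 2022), A (May 20, 2023), D (Jul 3, 2024).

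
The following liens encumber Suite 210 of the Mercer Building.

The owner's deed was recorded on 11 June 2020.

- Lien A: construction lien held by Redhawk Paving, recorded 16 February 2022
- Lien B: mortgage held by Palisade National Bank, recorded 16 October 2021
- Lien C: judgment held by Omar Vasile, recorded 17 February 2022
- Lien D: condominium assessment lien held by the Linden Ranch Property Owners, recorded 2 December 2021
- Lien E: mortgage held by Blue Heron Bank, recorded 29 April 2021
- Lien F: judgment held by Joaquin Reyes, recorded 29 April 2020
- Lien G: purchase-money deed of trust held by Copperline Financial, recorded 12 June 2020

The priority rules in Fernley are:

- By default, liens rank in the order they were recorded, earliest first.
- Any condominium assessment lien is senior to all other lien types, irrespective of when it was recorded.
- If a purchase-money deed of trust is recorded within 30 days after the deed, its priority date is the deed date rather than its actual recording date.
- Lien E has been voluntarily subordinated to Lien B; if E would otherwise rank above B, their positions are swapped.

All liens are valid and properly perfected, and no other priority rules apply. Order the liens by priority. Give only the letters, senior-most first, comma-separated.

D, F, G, B, E, A, C

Effective dates: G relates back to the deed date 11 June 2020.
D is a condominium assessment lien and takes priority over every other lien.
Ordering the rest by effective date: F (29 April 2020), G (11 June 2020), E (29 April 2021), B (16 October 2021), A (16 February 2022), C (17 February 2022).
E would otherwise be senior to B, so under the subordination agreement E and B exchange positions.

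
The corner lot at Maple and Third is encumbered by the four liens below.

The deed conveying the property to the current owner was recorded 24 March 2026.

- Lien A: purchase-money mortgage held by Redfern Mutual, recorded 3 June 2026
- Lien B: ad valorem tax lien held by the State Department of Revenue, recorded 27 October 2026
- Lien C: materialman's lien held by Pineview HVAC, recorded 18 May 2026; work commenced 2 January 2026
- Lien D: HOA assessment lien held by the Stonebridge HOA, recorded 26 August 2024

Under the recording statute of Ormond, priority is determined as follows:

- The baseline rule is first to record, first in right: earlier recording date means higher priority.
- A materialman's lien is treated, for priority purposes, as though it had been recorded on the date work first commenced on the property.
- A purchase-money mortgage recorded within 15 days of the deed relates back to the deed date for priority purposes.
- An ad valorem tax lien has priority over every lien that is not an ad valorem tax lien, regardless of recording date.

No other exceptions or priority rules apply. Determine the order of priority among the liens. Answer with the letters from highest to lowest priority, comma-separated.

Effective dates: A missed the 15-day window (71 days after the deed), so its recording date stands; C is treated as recorded 2 January 2026, the work-commencement date.
B is an ad valorem tax lien and takes priority over every other lien.
Ordering the rest by effective date: D (26 August 2024), C (2 January 2026), A (3 June 2026).

B, D, C, A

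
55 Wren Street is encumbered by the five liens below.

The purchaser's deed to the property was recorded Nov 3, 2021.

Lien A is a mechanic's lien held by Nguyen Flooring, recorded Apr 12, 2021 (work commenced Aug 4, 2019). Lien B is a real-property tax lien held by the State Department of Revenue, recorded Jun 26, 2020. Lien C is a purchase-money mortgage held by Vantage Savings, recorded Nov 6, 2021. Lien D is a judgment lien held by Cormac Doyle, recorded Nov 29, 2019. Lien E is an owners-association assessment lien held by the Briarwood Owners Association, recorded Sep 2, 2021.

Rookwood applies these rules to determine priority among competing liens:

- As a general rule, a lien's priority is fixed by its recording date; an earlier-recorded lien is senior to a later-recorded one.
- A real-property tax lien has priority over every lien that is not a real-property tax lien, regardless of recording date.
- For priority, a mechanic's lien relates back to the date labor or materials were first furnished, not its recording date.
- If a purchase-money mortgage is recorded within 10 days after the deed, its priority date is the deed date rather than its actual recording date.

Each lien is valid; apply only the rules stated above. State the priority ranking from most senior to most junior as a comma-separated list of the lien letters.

First, effective dates: A is treated as recorded Aug 4, 2019, the work-commencement date; C was recorded within the 10-day window, so its effective date is the deed date Nov 3, 2021.
B is a real-property tax lien, so it outranks all other liens regardless of date.
The other liens, earliest effective date first: A (Aug 4, 2019), D (Nov 29, 2019), E (Sep 2, 2021), C (Nov 3, 2021).

B, A, D, E, C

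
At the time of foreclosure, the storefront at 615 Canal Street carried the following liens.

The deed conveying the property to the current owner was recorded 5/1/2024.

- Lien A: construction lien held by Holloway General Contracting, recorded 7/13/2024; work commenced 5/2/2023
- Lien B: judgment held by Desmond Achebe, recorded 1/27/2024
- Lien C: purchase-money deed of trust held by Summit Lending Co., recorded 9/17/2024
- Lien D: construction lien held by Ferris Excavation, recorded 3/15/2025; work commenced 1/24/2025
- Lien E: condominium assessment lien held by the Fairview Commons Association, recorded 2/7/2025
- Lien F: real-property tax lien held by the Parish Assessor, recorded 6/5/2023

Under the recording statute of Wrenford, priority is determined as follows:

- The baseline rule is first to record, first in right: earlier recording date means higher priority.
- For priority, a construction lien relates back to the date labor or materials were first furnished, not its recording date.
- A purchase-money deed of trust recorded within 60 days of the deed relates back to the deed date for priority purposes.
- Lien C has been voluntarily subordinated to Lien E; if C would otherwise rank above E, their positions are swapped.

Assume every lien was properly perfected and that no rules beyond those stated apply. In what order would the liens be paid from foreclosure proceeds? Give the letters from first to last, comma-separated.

A, F, B, E, D, C

First, effective dates: A is treated as recorded 5/2/2023, the work-commencement date; C was recorded 139 days after the deed — beyond 60 days — so no relation-back applies; D's effective date is 1/24/2025, when work began.
Ordering by effective date: A (5/2/2023), F (6/5/2023), B (1/27/2024), C (9/17/2024), D (1/24/2025), E (2/7/2025).
The subordination applies — C was senior to E — so C and E swap.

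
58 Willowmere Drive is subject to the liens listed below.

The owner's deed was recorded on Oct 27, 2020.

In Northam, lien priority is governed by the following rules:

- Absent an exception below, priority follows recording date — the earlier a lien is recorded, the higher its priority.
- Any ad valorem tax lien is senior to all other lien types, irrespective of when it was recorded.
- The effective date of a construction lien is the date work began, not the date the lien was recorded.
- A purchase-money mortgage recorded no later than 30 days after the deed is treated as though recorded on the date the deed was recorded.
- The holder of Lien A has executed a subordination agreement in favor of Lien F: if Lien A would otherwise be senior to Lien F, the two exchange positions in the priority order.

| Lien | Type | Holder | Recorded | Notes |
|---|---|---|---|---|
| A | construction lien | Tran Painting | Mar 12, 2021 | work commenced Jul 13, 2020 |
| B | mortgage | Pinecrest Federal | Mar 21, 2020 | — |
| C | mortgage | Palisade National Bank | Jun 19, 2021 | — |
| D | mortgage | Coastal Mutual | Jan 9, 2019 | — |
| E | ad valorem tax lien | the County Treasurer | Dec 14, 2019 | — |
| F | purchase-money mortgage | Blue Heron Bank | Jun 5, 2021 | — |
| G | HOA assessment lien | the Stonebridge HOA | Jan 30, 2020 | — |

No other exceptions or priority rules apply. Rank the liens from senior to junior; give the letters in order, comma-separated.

Adjusting effective dates: A is treated as recorded Jul 13, 2020, the work-commencement date; F was recorded 221 days after the deed, outside the 30-day window, so it keeps its recording date.
E, as an ad valorem tax lien, has superpriority and ranks first.
Ordering the rest by effective date: D (Jan 9, 2019), G (Jan 30, 2020), B (Mar 21, 2020), A (Jul 13, 2020), F (Jun 5, 2021), C (Jun 19, 2021).
A would otherwise be senior to F, so under the subordination agreement A and F exchange positions.

E, D, G, B, F, A, C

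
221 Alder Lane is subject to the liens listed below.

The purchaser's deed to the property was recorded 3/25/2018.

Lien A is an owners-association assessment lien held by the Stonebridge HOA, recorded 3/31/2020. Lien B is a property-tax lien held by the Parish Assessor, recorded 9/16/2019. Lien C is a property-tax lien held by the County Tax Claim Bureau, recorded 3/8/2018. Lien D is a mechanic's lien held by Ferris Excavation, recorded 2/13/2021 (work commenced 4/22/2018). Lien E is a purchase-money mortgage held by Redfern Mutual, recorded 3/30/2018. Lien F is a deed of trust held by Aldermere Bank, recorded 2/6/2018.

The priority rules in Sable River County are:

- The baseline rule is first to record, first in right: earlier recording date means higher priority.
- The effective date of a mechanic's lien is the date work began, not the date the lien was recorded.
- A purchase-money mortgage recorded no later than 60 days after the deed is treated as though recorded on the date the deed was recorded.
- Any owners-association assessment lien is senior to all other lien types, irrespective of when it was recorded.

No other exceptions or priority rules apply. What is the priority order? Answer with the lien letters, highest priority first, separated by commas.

Adjusting effective dates: D is treated as recorded 4/22/2018, the work-commencement date; E was recorded within the 60-day window, so its effective date is the deed date 3/25/2018.
A is an owners-association assessment lien, so it outranks all other liens regardless of date.
Among the remaining liens, by effective date: F (2/6/2018), C (3/8/2018), E (3/25/2018), D (4/22/2018), B (9/16/2019).

A, F, C, E, D, B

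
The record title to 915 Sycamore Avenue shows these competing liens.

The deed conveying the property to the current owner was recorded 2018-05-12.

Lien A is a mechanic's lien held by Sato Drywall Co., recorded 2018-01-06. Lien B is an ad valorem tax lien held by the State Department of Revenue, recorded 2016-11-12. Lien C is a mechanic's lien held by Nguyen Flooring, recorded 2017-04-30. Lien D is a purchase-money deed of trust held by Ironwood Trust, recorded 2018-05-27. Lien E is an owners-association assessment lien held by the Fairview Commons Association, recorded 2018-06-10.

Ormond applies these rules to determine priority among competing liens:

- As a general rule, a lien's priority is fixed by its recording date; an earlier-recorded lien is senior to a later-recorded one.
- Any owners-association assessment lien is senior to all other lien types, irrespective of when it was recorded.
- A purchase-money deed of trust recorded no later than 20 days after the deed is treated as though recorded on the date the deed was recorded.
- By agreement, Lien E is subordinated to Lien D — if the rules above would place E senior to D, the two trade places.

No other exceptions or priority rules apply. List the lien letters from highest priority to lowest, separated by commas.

D, B, C, A, E

First, effective dates: D's effective date is the deed date, 2018-05-12.
As an owners-association assessment lien, E is senior to every other lien.
Among the remaining liens, by effective date: B (2016-11-12), C (2017-04-30), A (2018-01-06), D (2018-05-12).
Because E would otherwise rank above D, the subordination swaps them.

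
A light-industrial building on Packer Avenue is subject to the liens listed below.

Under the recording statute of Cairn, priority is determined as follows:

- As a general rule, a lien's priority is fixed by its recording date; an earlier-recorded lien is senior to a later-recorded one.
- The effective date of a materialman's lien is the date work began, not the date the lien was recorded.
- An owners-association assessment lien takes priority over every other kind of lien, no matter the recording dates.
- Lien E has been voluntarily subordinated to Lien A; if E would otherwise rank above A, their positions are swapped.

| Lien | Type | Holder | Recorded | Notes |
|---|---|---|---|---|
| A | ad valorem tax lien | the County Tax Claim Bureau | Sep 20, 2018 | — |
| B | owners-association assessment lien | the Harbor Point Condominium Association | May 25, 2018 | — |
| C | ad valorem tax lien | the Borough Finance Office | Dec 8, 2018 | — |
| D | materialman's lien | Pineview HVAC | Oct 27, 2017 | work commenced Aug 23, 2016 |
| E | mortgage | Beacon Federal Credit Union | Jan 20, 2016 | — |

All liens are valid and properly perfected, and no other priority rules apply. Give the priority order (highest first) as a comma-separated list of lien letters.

Effective dates: D is treated as recorded Aug 23, 2016, the work-commencement date.
B is an owners-association assessment lien and takes priority over every other lien.
Remaining liens by effective date: E (Jan 20, 2016), D (Aug 23, 2016), A (Sep 20, 2018), C (Dec 8, 2018).
E is senior to A before the subordination, so the two trade places.

B, A, D, E, C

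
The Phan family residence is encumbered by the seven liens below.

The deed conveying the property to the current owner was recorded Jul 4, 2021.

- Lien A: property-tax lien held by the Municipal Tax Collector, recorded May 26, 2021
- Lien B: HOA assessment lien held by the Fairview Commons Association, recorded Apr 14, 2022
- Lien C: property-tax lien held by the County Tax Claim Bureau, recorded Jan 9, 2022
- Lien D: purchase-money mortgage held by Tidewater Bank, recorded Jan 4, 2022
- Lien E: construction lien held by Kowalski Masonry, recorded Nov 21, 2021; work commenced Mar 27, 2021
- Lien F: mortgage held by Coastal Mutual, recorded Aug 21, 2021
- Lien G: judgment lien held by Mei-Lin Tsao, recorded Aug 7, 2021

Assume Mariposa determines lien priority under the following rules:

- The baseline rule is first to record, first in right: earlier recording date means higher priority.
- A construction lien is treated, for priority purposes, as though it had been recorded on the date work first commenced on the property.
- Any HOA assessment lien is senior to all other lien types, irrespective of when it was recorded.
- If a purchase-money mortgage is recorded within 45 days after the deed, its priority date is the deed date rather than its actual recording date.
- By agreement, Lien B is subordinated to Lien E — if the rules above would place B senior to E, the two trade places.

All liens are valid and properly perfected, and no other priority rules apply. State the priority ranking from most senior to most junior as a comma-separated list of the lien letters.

E, B, A, G, F, D, C

First, effective dates: D missed the 45-day window (184 days after the deed), so its recording date stands; E's effective date is Mar 27, 2021, when work began.
B, as an HOA assessment lien, has superpriority and ranks first.
Among the remaining liens, by effective date: E (Mar 27, 2021), A (May 26, 2021), G (Aug 7, 2021), F (Aug 21, 2021), D (Jan 4, 2022), C (Jan 9, 2022).
B is senior to E before the subordination, so the two trade places.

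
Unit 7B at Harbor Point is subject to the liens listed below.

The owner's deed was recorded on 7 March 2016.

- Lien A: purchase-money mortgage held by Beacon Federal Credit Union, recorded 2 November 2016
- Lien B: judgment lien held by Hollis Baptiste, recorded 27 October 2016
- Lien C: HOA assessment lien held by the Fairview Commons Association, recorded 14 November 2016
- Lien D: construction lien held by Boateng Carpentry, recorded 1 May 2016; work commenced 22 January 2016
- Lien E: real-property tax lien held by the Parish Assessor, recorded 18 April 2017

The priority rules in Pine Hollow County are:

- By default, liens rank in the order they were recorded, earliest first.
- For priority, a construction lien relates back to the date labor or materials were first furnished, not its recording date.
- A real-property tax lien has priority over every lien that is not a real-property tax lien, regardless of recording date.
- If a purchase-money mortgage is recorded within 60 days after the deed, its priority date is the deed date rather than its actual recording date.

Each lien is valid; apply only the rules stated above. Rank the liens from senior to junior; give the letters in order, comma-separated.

E, D, B, A, C

Effective dates after the stated exceptions: A was recorded 240 days after the deed — beyond 60 days — so no relation-back applies; D's effective date is 22 January 2016, when work began.
As a real-property tax lien, E is senior to every other lien.
Remaining liens by effective date: D (22 January 2016), B (27 October 2016), A (2 November 2016), C (14 November 2016).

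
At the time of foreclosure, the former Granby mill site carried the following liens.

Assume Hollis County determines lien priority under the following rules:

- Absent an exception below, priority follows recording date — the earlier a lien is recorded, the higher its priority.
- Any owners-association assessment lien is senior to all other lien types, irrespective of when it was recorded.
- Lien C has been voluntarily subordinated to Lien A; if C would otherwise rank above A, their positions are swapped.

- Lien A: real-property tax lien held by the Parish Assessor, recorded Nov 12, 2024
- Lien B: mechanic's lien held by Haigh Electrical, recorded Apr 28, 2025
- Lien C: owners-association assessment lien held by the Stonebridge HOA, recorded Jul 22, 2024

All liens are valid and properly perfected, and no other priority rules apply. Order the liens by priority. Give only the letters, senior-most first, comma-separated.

A, C, B

C is an owners-association assessment lien and takes priority over every other lien.
Remaining liens by effective date: A (Nov 12, 2024), B (Apr 28, 2025).
The subordination applies — C was senior to A — so C and A swap.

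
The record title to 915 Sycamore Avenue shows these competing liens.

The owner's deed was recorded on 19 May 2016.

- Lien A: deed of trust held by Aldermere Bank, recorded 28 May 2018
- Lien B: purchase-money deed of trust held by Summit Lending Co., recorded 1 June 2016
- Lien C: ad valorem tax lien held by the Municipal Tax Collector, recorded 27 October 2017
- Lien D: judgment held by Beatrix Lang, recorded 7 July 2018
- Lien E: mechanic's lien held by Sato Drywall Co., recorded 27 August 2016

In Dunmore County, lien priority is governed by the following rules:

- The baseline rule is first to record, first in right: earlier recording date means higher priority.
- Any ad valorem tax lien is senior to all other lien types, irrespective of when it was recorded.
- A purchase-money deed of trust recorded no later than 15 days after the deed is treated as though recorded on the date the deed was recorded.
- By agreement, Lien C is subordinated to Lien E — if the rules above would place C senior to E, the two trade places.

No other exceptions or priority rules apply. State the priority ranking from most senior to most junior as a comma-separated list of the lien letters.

E, B, C, A, D

First, effective dates: B was recorded within the 15-day window, so its effective date is the deed date 19 May 2016.
C is an ad valorem tax lien and takes priority over every other lien.
The other liens, earliest effective date first: B (19 May 2016), E (27 August 2016), A (28 May 2018), D (7 July 2018).
C would otherwise be senior to E, so under the subordination agreement C and E exchange positions.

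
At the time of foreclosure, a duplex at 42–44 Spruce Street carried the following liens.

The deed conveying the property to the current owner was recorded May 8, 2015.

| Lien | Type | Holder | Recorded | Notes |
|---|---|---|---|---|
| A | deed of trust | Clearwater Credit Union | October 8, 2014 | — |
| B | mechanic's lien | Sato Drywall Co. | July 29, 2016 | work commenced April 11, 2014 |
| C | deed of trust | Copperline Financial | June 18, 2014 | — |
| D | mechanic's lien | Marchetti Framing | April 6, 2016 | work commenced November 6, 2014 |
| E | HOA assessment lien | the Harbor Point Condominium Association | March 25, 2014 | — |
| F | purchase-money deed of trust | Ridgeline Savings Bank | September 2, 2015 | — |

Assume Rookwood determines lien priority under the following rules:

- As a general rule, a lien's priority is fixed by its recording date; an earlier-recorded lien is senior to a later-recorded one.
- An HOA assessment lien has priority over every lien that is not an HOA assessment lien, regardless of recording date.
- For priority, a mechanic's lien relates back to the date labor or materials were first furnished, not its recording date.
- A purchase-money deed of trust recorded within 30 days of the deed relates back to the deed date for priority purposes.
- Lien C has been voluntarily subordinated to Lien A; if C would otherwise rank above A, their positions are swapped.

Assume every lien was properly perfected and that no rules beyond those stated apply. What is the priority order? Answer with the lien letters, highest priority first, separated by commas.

First, effective dates: B relates back to April 11, 2014 (work commenced); D is treated as recorded November 6, 2014, the work-commencement date; F was recorded 117 days after the deed — beyond 30 days — so no relation-back applies.
E, as an HOA assessment lien, has superpriority and ranks first.
Ordering the rest by effective date: B (April 11, 2014), C (June 18, 2014), A (October 8, 2014), D (November 6, 2014), F (September 2, 2015).
C is senior to A before the subordination, so the two trade places.

E, B, A, C, D, F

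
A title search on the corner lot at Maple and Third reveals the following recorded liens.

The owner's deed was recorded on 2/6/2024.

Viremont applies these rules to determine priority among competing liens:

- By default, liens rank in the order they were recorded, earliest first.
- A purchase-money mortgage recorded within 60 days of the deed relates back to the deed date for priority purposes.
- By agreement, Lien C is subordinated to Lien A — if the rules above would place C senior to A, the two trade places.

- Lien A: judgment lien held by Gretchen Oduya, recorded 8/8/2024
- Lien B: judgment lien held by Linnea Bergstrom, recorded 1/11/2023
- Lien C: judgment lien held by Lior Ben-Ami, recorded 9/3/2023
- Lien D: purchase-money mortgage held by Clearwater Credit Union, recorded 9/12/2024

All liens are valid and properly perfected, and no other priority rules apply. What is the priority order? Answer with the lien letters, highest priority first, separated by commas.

B, A, C, D

First, effective dates: D was recorded 219 days after the deed — beyond 60 days — so no relation-back applies.
By effective date, earliest first: B (1/11/2023), C (9/3/2023), A (8/8/2024), D (9/12/2024).
C would otherwise be senior to A, so under the subordination agreement C and A exchange positions.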